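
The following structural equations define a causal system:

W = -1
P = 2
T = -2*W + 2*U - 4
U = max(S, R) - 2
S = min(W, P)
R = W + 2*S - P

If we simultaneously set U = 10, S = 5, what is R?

7

Under do(U = 10, S = 5), each intervened variable's structural equation is replaced by its fixed value.
R = W + 2*S - P  [with W=-1, S=5, P=2]  = 7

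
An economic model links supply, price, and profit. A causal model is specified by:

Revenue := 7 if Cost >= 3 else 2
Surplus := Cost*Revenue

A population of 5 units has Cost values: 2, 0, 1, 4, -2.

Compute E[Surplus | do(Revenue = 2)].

2

Every unit gets Revenue=2 under the intervention. Surplus values become 4, 0, 2, 8, -4; E[Surplus|do(Revenue=2)] = 2.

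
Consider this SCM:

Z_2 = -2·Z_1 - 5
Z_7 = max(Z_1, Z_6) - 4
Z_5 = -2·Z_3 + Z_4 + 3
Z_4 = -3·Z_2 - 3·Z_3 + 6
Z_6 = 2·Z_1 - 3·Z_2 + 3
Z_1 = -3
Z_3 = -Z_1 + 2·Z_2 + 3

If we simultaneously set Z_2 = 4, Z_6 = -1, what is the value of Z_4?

The joint intervention fixes Z_2 = 4, Z_6 = -1, removing each variable's own equation.
Z_3 = -Z_1 + 2·Z_2 + 3  [with Z_1=-3, Z_2=4]  = 14
Z_4 = -3·Z_2 - 3·Z_3 + 6  [with Z_2=4, Z_3=14]  = -48

-48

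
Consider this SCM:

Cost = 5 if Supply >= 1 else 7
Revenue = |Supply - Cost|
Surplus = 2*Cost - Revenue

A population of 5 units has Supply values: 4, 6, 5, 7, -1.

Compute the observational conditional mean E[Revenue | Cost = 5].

1

Observing Cost=5 restricts to units where Cost's equation naturally yields 5: Supply ∈ {4, 6, 5, 7}. In that subpopulation Revenue = 1, 1, 0, 2, mean 1.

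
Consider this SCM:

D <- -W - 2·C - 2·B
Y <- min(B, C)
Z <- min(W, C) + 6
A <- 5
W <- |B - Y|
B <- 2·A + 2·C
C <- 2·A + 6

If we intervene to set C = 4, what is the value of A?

Under do(C=4), the mechanism C <- 2·A + 6 is discarded; C is fixed at 4.
A is not downstream of the intervention, so its value is determined by the original equations.

5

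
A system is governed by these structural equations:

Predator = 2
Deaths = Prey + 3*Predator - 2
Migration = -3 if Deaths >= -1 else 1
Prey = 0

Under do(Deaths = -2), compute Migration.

The intervention breaks the incoming arrows to Deaths: Deaths = Prey + 3*Predator - 2 no longer applies, and Deaths = -2.
Migration = -3 if Deaths >= -1 else 1  [with Deaths=-2]  = 1

1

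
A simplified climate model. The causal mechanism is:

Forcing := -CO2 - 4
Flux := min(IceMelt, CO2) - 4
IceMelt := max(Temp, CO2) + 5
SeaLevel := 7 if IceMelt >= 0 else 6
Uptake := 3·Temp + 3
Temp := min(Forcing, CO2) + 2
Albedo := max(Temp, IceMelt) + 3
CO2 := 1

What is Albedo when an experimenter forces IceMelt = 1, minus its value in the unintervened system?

Intervening sets IceMelt = 1 and removes its equation (IceMelt := max(Temp, CO2) + 5).
Forcing = -CO2 - 4  [with CO2=1]  = -5
Temp = min(Forcing, CO2) + 2  [with Forcing=-5, CO2=1]  = -3
Albedo = max(Temp, IceMelt) + 3  [with Temp=-3, IceMelt=1]  = 4
Without intervention: Forcing = -CO2 - 4  [with CO2=1]  = -5; Temp = min(Forcing, CO2) + 2  [with Forcing=-5, CO2=1]  = -3; IceMelt = max(Temp, CO2) + 5  [with Temp=-3, CO2=1]  = 6; Albedo = max(Temp, IceMelt) + 3  [with Temp=-3, IceMelt=6]  = 9.
Change = 4 − 9 = -5.

-5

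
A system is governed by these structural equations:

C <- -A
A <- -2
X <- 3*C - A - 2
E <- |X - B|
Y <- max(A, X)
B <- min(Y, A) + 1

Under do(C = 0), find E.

Under do(C=0), the mechanism C <- -A is discarded; C is fixed at 0.
X = 3*C - A - 2  [with C=0, A=-2]  = 0
Y = max(A, X)  [with A=-2, X=0]  = 0
B = min(Y, A) + 1  [with Y=0, A=-2]  = -1
E = |X - B|  [with X=0, B=-1]  = 1

1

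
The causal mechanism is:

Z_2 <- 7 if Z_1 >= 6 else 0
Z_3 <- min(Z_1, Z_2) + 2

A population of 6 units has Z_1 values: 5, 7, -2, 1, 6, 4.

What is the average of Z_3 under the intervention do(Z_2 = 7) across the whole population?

Under do(Z_2=7), Z_2's equation is replaced by Z_2=7 for every unit. Per-unit Z_3: 7, 9, 0, 3, 8, 6. Mean = 5.5.

5.5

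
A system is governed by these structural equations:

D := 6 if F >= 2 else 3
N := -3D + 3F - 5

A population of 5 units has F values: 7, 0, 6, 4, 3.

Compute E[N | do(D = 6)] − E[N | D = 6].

-3

Every unit gets D=6 under the intervention. N values become -2, -23, -5, -11, -14; E[N|do(D=6)] = -11.
Observing D=6 restricts to units where D's equation naturally yields 6: F ∈ {7, 6, 4, 3}. In that subpopulation N = -2, -5, -11, -14, mean -8.
Difference = -11 − (-8) = -3.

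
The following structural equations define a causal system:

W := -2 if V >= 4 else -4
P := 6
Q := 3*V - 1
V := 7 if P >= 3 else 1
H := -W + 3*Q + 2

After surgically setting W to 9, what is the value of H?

53

Intervening sets W = 9 and removes its equation (W := -2 if V >= 4 else -4).
V = 7 if P >= 3 else 1  [with P=6]  = 7
Q = 3*V - 1  [with V=7]  = 20
H = -W + 3*Q + 2  [with W=9, Q=20]  = 53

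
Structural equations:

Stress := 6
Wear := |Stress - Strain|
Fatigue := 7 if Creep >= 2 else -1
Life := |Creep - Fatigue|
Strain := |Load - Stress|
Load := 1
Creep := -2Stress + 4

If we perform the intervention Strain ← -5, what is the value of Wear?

do(Strain=-5) replaces the equation Strain := |Load - Stress| with the constant Strain = -5.
Wear = |Stress - Strain|  [with Stress=6, Strain=-5]  = 11

11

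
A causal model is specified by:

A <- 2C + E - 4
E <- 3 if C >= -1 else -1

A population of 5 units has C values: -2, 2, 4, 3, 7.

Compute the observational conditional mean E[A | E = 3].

7

Conditioning on E=3 selects the 4 unit(s) with C ∈ {2, 4, 3, 7}. Their A values: 3, 7, 5, 13. Mean = 7.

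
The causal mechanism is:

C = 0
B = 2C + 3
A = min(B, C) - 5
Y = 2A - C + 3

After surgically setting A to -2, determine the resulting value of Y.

The intervention breaks the incoming arrows to A: A = min(B, C) - 5 no longer applies, and A = -2.
Y = 2A - C + 3  [with A=-2, C=0]  = -1

-1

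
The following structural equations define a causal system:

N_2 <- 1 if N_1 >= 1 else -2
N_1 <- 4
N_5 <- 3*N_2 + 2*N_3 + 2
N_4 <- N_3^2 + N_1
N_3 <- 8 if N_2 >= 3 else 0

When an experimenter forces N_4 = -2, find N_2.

1

The intervention breaks the incoming arrows to N_4: N_4 <- N_3^2 + N_1 no longer applies, and N_4 = -2.
Since N_2 is not a descendant of the intervened variable, it is unaffected.
N_2 = 1 if N_1 >= 1 else -2  [with N_1=4]  = 1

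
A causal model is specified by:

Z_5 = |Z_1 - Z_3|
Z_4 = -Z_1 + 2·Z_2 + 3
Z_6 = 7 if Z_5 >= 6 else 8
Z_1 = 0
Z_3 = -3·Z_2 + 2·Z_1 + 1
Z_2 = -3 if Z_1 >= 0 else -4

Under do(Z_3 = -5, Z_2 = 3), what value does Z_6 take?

Setting Z_3 = -5, Z_2 = 3 by intervention discards those variables' equations.
Z_5 = |Z_1 - Z_3|  [with Z_1=0, Z_3=-5]  = 5
Z_6 = 7 if Z_5 >= 6 else 8  [with Z_5=5]  = 8

8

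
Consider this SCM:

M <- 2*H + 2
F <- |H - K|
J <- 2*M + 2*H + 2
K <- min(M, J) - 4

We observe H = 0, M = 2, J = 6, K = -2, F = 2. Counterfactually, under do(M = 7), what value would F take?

3

do(M=7) replaces the equation M <- 2*H + 2 with the constant M = 7.
J = 2*M + 2*H + 2  [with M=7, H=0]  = 16
K = min(M, J) - 4  [with M=7, J=16]  = 3
F = |H - K|  [with H=0, K=3]  = 3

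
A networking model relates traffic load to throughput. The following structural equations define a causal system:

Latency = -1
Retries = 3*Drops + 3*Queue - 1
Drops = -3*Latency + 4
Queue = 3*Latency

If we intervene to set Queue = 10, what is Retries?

Under do(Queue=10), the mechanism Queue = 3*Latency is discarded; Queue is fixed at 10.
Drops = -3*Latency + 4  [with Latency=-1]  = 7
Retries = 3*Drops + 3*Queue - 1  [with Drops=7, Queue=10]  = 50

50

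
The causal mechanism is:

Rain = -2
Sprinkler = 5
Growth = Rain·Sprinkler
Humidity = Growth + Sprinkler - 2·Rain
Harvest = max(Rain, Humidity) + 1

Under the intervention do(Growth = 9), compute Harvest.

do(Growth=9) replaces the equation Growth = Rain·Sprinkler with the constant Growth = 9.
Humidity = Growth + Sprinkler - 2·Rain  [with Growth=9, Sprinkler=5, Rain=-2]  = 18
Harvest = max(Rain, Humidity) + 1  [with Rain=-2, Humidity=18]  = 19

19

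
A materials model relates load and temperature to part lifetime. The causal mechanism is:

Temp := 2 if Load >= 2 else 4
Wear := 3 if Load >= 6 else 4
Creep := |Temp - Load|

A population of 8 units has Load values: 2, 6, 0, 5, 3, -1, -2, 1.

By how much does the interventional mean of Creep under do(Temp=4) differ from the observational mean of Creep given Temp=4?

-1.5

do(Temp=4) breaks Temp's dependence on Load. With Temp=4 fixed, Creep across the units is 2, 2, 4, 1, 1, 5, 6, 3, mean 3.
Observing Temp=4 restricts to units where Temp's equation naturally yields 4: Load ∈ {0, -1, -2, 1}. In that subpopulation Creep = 4, 5, 6, 3, mean 4.5.
Difference = 3 − 4.5 = -1.5.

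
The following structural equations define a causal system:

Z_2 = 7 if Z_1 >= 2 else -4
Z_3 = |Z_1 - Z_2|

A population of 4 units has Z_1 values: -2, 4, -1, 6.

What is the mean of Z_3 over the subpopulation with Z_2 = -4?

Conditioning on Z_2=-4 selects the 2 unit(s) with Z_1 ∈ {-2, -1}. Their Z_3 values: 2, 3. Mean = 2.5.

2.5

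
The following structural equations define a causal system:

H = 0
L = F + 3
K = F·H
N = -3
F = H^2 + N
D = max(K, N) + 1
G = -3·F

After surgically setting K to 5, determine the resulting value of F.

Under do(K=5), the mechanism K = F·H is discarded; K is fixed at 5.
Since F is not a descendant of the intervened variable, it is unaffected.
F = H^2 + N  [with H=0, N=-3]  = -3

-3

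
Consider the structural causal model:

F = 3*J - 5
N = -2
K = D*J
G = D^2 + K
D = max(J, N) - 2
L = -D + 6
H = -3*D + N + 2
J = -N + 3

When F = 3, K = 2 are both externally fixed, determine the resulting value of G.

11

Under do(F = 3, K = 2), each intervened variable's structural equation is replaced by its fixed value.
J = -N + 3  [with N=-2]  = 5
D = max(J, N) - 2  [with J=5, N=-2]  = 3
G = D^2 + K  [with D=3, K=2]  = 11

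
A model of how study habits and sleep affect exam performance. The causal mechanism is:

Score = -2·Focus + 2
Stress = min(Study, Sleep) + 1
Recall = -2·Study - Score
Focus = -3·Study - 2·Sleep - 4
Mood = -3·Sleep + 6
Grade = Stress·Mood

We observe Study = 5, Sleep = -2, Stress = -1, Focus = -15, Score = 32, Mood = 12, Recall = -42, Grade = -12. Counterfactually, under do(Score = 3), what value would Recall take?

Under do(Score=3), the mechanism Score = -2·Focus + 2 is discarded; Score is fixed at 3.
Recall = -2·Study - Score  [with Study=5, Score=3]  = -13

-13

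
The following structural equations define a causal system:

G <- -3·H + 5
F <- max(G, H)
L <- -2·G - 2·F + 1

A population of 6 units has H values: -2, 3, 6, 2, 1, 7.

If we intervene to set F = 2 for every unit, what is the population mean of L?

4

do(F=2) breaks F's dependence on H. With F=2 fixed, L across the units is -25, 5, 23, -1, -7, 29, mean 4.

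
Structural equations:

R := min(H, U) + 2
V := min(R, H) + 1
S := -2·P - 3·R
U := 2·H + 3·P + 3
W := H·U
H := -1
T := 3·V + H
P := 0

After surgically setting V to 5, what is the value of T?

Intervening sets V = 5 and removes its equation (V := min(R, H) + 1).
T = 3·V + H  [with V=5, H=-1]  = 14

14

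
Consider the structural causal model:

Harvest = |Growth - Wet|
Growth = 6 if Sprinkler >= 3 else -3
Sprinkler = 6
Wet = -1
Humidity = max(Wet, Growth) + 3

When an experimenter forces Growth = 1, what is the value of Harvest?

do(Growth=1) replaces the equation Growth = 6 if Sprinkler >= 3 else -3 with the constant Growth = 1.
Harvest = |Growth - Wet|  [with Growth=1, Wet=-1]  = 2

2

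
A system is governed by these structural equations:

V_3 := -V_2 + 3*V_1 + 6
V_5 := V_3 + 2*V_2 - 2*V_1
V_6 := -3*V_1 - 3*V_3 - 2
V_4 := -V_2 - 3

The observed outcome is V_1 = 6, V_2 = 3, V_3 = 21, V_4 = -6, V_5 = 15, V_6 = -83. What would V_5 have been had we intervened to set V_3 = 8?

do(V_3=8) replaces the equation V_3 := -V_2 + 3*V_1 + 6 with the constant V_3 = 8.
V_5 = V_3 + 2*V_2 - 2*V_1  [with V_3=8, V_2=3, V_1=6]  = 2

2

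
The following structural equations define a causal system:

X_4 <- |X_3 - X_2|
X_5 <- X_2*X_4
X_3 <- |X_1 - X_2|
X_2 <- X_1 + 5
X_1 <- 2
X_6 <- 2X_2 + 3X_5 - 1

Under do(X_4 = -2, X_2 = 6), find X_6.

The joint intervention fixes X_4 = -2, X_2 = 6, removing each variable's own equation.
X_5 = X_2*X_4  [with X_2=6, X_4=-2]  = -12
X_6 = 2X_2 + 3X_5 - 1  [with X_2=6, X_5=-12]  = -25

-25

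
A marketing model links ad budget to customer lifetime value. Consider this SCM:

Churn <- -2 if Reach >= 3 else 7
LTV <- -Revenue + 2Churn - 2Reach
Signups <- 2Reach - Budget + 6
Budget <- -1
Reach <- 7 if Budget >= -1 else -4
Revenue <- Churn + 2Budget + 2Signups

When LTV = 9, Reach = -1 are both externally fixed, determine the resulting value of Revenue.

The joint intervention fixes LTV = 9, Reach = -1, removing each variable's own equation.
Signups = 2Reach - Budget + 6  [with Reach=-1, Budget=-1]  = 5
Churn = -2 if Reach >= 3 else 7  [with Reach=-1]  = 7
Revenue = Churn + 2Budget + 2Signups  [with Churn=7, Budget=-1, Signups=5]  = 15

15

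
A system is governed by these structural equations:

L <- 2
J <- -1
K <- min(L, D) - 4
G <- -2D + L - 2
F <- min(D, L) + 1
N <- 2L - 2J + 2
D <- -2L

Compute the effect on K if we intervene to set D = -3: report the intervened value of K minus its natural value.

The intervention breaks the incoming arrows to D: D <- -2L no longer applies, and D = -3.
K = min(L, D) - 4  [with L=2, D=-3]  = -7
Without intervention: D = -2L  [with L=2]  = -4; K = min(L, D) - 4  [with L=2, D=-4]  = -8.
Change = -7 − (-8) = 1.

1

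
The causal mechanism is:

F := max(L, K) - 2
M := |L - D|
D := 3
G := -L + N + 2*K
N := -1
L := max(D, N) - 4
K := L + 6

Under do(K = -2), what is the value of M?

4

The intervention breaks the incoming arrows to K: K := L + 6 no longer applies, and K = -2.
Since M is not a descendant of the intervened variable, it is unaffected.
L = max(D, N) - 4  [with D=3, N=-1]  = -1
M = |L - D|  [with L=-1, D=3]  = 4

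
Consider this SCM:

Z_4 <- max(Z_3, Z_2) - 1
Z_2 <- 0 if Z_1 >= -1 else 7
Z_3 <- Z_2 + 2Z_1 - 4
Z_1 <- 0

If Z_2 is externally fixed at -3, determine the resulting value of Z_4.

-4

Under do(Z_2=-3), the mechanism Z_2 <- 0 if Z_1 >= -1 else 7 is discarded; Z_2 is fixed at -3.
Z_3 = Z_2 + 2Z_1 - 4  [with Z_2=-3, Z_1=0]  = -7
Z_4 = max(Z_3, Z_2) - 1  [with Z_3=-7, Z_2=-3]  = -4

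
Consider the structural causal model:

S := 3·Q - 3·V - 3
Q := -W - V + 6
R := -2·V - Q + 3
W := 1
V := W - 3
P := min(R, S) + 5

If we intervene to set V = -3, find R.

1

Under do(V=-3), the mechanism V := W - 3 is discarded; V is fixed at -3.
Q = -W - V + 6  [with W=1, V=-3]  = 8
R = -2·V - Q + 3  [with V=-3, Q=8]  = 1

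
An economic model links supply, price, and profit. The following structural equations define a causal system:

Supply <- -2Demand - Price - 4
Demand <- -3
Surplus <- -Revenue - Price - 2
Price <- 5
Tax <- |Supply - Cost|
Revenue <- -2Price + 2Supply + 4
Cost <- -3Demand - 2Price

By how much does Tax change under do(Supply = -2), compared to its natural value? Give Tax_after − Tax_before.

The intervention breaks the incoming arrows to Supply: Supply <- -2Demand - Price - 4 no longer applies, and Supply = -2.
Cost = -3Demand - 2Price  [with Demand=-3, Price=5]  = -1
Tax = |Supply - Cost|  [with Supply=-2, Cost=-1]  = 1
Without intervention: Supply = -2Demand - Price - 4  [with Demand=-3, Price=5]  = -3; Cost = -3Demand - 2Price  [with Demand=-3, Price=5]  = -1; Tax = |Supply - Cost|  [with Supply=-3, Cost=-1]  = 2.
Change = 1 − 2 = -1.

-1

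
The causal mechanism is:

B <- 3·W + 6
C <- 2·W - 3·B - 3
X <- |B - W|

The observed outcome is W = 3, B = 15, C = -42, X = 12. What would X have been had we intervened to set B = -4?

Under do(B=-4), the mechanism B <- 3·W + 6 is discarded; B is fixed at -4.
X = |B - W|  [with B=-4, W=3]  = 7

7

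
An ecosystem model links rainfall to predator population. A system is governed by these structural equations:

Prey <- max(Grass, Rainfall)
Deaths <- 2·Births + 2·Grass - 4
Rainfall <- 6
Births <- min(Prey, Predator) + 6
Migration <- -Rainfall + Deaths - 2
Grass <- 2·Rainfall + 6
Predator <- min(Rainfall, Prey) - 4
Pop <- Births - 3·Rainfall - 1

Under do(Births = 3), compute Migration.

Under do(Births=3), the mechanism Births <- min(Prey, Predator) + 6 is discarded; Births is fixed at 3.
Grass = 2·Rainfall + 6  [with Rainfall=6]  = 18
Deaths = 2·Births + 2·Grass - 4  [with Births=3, Grass=18]  = 38
Migration = -Rainfall + Deaths - 2  [with Rainfall=6, Deaths=38]  = 30

30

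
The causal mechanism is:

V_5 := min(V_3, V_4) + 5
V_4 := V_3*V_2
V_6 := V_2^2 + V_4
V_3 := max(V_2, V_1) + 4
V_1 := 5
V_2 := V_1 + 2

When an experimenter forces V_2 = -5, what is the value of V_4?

-45

Under do(V_2=-5), the mechanism V_2 := V_1 + 2 is discarded; V_2 is fixed at -5.
V_3 = max(V_2, V_1) + 4  [with V_2=-5, V_1=5]  = 9
V_4 = V_3*V_2  [with V_3=9, V_2=-5]  = -45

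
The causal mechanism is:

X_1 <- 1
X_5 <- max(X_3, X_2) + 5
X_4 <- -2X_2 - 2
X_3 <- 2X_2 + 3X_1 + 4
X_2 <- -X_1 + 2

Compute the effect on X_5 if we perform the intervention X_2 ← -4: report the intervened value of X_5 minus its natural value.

-10

do(X_2=-4) replaces the equation X_2 <- -X_1 + 2 with the constant X_2 = -4.
X_3 = 2X_2 + 3X_1 + 4  [with X_2=-4, X_1=1]  = -1
X_5 = max(X_3, X_2) + 5  [with X_3=-1, X_2=-4]  = 4
Without intervention: X_2 = -X_1 + 2  [with X_1=1]  = 1; X_3 = 2X_2 + 3X_1 + 4  [with X_2=1, X_1=1]  = 9; X_5 = max(X_3, X_2) + 5  [with X_3=9, X_2=1]  = 14.
Change = 4 − 14 = -10.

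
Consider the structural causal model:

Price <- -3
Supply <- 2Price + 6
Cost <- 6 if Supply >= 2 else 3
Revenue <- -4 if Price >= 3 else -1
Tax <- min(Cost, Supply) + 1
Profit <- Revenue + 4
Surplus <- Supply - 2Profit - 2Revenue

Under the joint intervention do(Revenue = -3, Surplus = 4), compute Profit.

1

The joint intervention fixes Revenue = -3, Surplus = 4, removing each variable's own equation.
Profit = Revenue + 4  [with Revenue=-3]  = 1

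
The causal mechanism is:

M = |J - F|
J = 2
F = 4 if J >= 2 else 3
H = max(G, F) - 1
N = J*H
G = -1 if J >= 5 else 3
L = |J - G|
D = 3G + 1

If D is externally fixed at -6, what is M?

The intervention breaks the incoming arrows to D: D = 3G + 1 no longer applies, and D = -6.
Since M is not a descendant of the intervened variable, it is unaffected.
F = 4 if J >= 2 else 3  [with J=2]  = 4
M = |J - F|  [with J=2, F=4]  = 2

2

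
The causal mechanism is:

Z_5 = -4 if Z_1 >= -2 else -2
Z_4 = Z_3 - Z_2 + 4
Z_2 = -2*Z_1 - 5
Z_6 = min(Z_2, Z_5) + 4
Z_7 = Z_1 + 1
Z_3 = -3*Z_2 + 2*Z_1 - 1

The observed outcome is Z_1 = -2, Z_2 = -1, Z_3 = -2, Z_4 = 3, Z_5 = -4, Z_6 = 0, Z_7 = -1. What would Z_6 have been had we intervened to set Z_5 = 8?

The intervention breaks the incoming arrows to Z_5: Z_5 = -4 if Z_1 >= -2 else -2 no longer applies, and Z_5 = 8.
Z_2 = -2*Z_1 - 5  [with Z_1=-2]  = -1
Z_6 = min(Z_2, Z_5) + 4  [with Z_2=-1, Z_5=8]  = 3

3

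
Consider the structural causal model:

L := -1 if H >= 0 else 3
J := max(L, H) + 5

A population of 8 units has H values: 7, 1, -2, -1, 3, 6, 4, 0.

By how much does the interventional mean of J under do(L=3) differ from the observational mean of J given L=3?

1

The intervention sets L=3 in all 8 units regardless of H. Recomputing J per unit gives 12, 8, 8, 8, 8, 11, 9, 8; average 9.
Observing L=3 restricts to units where L's equation naturally yields 3: H ∈ {-2, -1}. In that subpopulation J = 8, 8, mean 8.
Difference = 9 − 8 = 1.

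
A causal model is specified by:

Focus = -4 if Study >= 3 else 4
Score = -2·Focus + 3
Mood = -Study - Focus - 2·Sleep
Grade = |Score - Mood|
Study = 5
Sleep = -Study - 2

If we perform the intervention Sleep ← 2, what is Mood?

-5

do(Sleep=2) replaces the equation Sleep = -Study - 2 with the constant Sleep = 2.
Focus = -4 if Study >= 3 else 4  [with Study=5]  = -4
Mood = -Study - Focus - 2·Sleep  [with Study=5, Focus=-4, Sleep=2]  = -5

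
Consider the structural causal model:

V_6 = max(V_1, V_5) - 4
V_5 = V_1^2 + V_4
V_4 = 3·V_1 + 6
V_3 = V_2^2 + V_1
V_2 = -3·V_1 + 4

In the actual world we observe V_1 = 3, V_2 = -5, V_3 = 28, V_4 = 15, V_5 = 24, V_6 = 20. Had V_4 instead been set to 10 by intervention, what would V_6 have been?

Under do(V_4=10), the mechanism V_4 = 3·V_1 + 6 is discarded; V_4 is fixed at 10.
V_5 = V_1^2 + V_4  [with V_1=3, V_4=10]  = 19
V_6 = max(V_1, V_5) - 4  [with V_1=3, V_5=19]  = 15

15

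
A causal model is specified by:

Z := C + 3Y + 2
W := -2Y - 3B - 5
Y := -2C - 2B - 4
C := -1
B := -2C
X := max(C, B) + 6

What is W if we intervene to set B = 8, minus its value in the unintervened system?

6

Under do(B=8), the mechanism B := -2C is discarded; B is fixed at 8.
Y = -2C - 2B - 4  [with C=-1, B=8]  = -18
W = -2Y - 3B - 5  [with Y=-18, B=8]  = 7
Without intervention: B = -2C  [with C=-1]  = 2; Y = -2C - 2B - 4  [with C=-1, B=2]  = -6; W = -2Y - 3B - 5  [with Y=-6, B=2]  = 1.
Change = 7 − 1 = 6.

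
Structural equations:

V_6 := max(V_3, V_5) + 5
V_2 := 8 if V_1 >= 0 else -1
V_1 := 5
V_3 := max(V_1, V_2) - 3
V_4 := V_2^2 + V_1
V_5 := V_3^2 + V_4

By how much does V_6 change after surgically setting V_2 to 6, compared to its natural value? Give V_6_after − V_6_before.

Under do(V_2=6), the mechanism V_2 := 8 if V_1 >= 0 else -1 is discarded; V_2 is fixed at 6.
V_3 = max(V_1, V_2) - 3  [with V_1=5, V_2=6]  = 3
V_4 = V_2^2 + V_1  [with V_2=6, V_1=5]  = 41
V_5 = V_3^2 + V_4  [with V_3=3, V_4=41]  = 50
V_6 = max(V_3, V_5) + 5  [with V_3=3, V_5=50]  = 55
Without intervention: V_2 = 8 if V_1 >= 0 else -1  [with V_1=5]  = 8; V_3 = max(V_1, V_2) - 3  [with V_1=5, V_2=8]  = 5; V_4 = V_2^2 + V_1  [with V_2=8, V_1=5]  = 69; V_5 = V_3^2 + V_4  [with V_3=5, V_4=69]  = 94; V_6 = max(V_3, V_5) + 5  [with V_3=5, V_5=94]  = 99.
Change = 55 − 99 = -44.

-44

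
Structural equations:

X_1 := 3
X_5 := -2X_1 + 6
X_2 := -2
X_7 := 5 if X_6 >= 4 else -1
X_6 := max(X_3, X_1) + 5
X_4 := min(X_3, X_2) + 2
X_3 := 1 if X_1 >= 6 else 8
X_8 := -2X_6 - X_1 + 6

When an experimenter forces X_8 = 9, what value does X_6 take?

The intervention breaks the incoming arrows to X_8: X_8 := -2X_6 - X_1 + 6 no longer applies, and X_8 = 9.
X_6 is not downstream of the intervention, so its value is determined by the original equations.
X_3 = 1 if X_1 >= 6 else 8  [with X_1=3]  = 8
X_6 = max(X_3, X_1) + 5  [with X_3=8, X_1=3]  = 13

13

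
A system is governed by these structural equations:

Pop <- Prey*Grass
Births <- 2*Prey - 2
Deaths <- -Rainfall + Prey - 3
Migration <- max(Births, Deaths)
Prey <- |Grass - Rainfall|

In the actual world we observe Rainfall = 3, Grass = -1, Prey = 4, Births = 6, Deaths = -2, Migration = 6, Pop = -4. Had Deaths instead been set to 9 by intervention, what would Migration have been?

The intervention breaks the incoming arrows to Deaths: Deaths <- -Rainfall + Prey - 3 no longer applies, and Deaths = 9.
Prey = |Grass - Rainfall|  [with Grass=-1, Rainfall=3]  = 4
Births = 2*Prey - 2  [with Prey=4]  = 6
Migration = max(Births, Deaths)  [with Births=6, Deaths=9]  = 9

9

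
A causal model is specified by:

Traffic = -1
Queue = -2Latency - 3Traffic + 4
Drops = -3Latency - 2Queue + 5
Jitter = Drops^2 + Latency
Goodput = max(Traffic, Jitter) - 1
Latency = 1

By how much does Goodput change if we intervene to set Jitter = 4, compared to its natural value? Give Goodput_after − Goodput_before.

-61

The intervention breaks the incoming arrows to Jitter: Jitter = Drops^2 + Latency no longer applies, and Jitter = 4.
Goodput = max(Traffic, Jitter) - 1  [with Traffic=-1, Jitter=4]  = 3
Without intervention: Queue = -2Latency - 3Traffic + 4  [with Latency=1, Traffic=-1]  = 5; Drops = -3Latency - 2Queue + 5  [with Latency=1, Queue=5]  = -8; Jitter = Drops^2 + Latency  [with Drops=-8, Latency=1]  = 65; Goodput = max(Traffic, Jitter) - 1  [with Traffic=-1, Jitter=65]  = 64.
Change = 3 − 64 = -61.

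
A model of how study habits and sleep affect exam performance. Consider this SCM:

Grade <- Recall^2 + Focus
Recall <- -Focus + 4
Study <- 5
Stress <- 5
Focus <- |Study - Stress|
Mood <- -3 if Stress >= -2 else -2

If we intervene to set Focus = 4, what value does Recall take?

0

do(Focus=4) replaces the equation Focus <- |Study - Stress| with the constant Focus = 4.
Recall = -Focus + 4  [with Focus=4]  = 0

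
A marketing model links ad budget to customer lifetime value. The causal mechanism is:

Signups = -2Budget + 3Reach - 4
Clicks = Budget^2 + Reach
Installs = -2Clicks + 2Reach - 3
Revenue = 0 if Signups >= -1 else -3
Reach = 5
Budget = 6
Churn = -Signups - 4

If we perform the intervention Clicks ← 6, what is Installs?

-5

The intervention breaks the incoming arrows to Clicks: Clicks = Budget^2 + Reach no longer applies, and Clicks = 6.
Installs = -2Clicks + 2Reach - 3  [with Clicks=6, Reach=5]  = -5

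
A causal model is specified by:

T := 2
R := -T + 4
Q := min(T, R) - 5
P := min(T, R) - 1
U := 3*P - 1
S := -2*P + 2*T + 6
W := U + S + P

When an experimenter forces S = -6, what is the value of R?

do(S=-6) replaces the equation S := -2*P + 2*T + 6 with the constant S = -6.
R is not downstream of the intervention, so its value is determined by the original equations.
R = -T + 4  [with T=2]  = 2

2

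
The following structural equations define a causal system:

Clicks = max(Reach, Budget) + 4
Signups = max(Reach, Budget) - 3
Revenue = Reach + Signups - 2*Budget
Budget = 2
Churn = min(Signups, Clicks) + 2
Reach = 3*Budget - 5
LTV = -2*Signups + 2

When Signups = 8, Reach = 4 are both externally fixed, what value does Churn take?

The joint intervention fixes Signups = 8, Reach = 4, removing each variable's own equation.
Clicks = max(Reach, Budget) + 4  [with Reach=4, Budget=2]  = 8
Churn = min(Signups, Clicks) + 2  [with Signups=8, Clicks=8]  = 10

10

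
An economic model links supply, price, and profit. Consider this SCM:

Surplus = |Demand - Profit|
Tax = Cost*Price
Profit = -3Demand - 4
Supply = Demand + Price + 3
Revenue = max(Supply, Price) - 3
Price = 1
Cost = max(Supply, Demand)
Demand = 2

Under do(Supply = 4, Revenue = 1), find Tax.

Setting Supply = 4, Revenue = 1 by intervention discards those variables' equations.
Cost = max(Supply, Demand)  [with Supply=4, Demand=2]  = 4
Tax = Cost*Price  [with Cost=4, Price=1]  = 4

4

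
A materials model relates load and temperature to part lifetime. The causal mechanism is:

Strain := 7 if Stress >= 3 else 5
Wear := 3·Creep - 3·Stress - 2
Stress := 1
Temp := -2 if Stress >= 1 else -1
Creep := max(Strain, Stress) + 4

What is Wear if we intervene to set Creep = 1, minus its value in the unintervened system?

Intervening sets Creep = 1 and removes its equation (Creep := max(Strain, Stress) + 4).
Wear = 3·Creep - 3·Stress - 2  [with Creep=1, Stress=1]  = -2
Without intervention: Strain = 7 if Stress >= 3 else 5  [with Stress=1]  = 5; Creep = max(Strain, Stress) + 4  [with Strain=5, Stress=1]  = 9; Wear = 3·Creep - 3·Stress - 2  [with Creep=9, Stress=1]  = 22.
Change = -2 − 22 = -24.

-24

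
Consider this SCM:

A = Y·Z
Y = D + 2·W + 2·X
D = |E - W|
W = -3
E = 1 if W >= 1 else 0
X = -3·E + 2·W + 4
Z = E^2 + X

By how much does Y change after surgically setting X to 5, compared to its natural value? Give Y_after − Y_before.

14

do(X=5) replaces the equation X = -3·E + 2·W + 4 with the constant X = 5.
E = 1 if W >= 1 else 0  [with W=-3]  = 0
D = |E - W|  [with E=0, W=-3]  = 3
Y = D + 2·W + 2·X  [with D=3, W=-3, X=5]  = 7
Without intervention: E = 1 if W >= 1 else 0  [with W=-3]  = 0; X = -3·E + 2·W + 4  [with E=0, W=-3]  = -2; D = |E - W|  [with E=0, W=-3]  = 3; Y = D + 2·W + 2·X  [with D=3, W=-3, X=-2]  = -7.
Change = 7 − (-7) = 14.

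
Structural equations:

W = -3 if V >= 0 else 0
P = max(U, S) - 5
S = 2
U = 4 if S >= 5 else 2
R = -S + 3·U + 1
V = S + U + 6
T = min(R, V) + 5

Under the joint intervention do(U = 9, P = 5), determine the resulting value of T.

Setting U = 9, P = 5 by intervention discards those variables' equations.
R = -S + 3·U + 1  [with S=2, U=9]  = 26
V = S + U + 6  [with S=2, U=9]  = 17
T = min(R, V) + 5  [with R=26, V=17]  = 22

22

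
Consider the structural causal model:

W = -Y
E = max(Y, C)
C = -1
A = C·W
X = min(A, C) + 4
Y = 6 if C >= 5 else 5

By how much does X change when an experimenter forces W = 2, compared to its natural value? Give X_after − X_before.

The intervention breaks the incoming arrows to W: W = -Y no longer applies, and W = 2.
A = C·W  [with C=-1, W=2]  = -2
X = min(A, C) + 4  [with A=-2, C=-1]  = 2
Without intervention: Y = 6 if C >= 5 else 5  [with C=-1]  = 5; W = -Y  [with Y=5]  = -5; A = C·W  [with C=-1, W=-5]  = 5; X = min(A, C) + 4  [with A=5, C=-1]  = 3.
Change = 2 − 3 = -1.

-1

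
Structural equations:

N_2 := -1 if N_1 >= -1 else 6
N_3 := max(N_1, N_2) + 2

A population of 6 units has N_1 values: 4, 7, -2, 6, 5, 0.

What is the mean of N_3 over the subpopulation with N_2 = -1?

6.4

E[N_3|N_2=-1] averages over only the 5 units with N_2=-1 (N_1 = 4, 7, 6, 5, 0): N_3 = 6, 9, 8, 7, 2, mean 6.4.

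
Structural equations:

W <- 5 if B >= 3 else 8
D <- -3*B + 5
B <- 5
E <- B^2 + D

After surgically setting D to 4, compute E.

29

The intervention breaks the incoming arrows to D: D <- -3*B + 5 no longer applies, and D = 4.
E = B^2 + D  [with B=5, D=4]  = 29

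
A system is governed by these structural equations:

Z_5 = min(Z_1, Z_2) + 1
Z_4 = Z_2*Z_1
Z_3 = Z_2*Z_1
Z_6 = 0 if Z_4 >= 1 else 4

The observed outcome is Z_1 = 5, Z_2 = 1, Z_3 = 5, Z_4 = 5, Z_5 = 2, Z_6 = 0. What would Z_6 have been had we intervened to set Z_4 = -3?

Under do(Z_4=-3), the mechanism Z_4 = Z_2*Z_1 is discarded; Z_4 is fixed at -3.
Z_6 = 0 if Z_4 >= 1 else 4  [with Z_4=-3]  = 4

4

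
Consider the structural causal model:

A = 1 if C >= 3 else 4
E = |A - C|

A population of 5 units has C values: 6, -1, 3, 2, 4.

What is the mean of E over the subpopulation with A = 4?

E[E|A=4] averages over only the 2 units with A=4 (C = -1, 2): E = 5, 2, mean 3.5.

3.5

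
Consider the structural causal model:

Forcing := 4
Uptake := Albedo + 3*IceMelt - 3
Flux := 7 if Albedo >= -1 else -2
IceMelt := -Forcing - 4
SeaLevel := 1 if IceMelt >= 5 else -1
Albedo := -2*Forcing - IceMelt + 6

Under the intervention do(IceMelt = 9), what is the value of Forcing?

4

Under do(IceMelt=9), the mechanism IceMelt := -Forcing - 4 is discarded; IceMelt is fixed at 9.
Forcing is not downstream of the intervention, so its value is determined by the original equations.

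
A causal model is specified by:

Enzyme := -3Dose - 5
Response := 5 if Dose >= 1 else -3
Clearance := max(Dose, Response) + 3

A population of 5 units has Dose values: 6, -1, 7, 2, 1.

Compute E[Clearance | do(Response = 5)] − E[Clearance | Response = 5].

-0.15

do(Response=5) breaks Response's dependence on Dose. With Response=5 fixed, Clearance across the units is 9, 8, 10, 8, 8, mean 8.6.
Conditioning on Response=5 selects the 4 unit(s) with Dose ∈ {6, 7, 2, 1}. Their Clearance values: 9, 10, 8, 8. Mean = 8.75.
Difference = 8.6 − 8.75 = -0.15.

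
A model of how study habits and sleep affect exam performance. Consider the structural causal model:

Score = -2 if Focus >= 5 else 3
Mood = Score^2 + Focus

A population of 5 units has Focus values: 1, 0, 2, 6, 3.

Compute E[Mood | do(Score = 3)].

11.4

Under do(Score=3), Score's equation is replaced by Score=3 for every unit. Per-unit Mood: 10, 9, 11, 15, 12. Mean = 11.4.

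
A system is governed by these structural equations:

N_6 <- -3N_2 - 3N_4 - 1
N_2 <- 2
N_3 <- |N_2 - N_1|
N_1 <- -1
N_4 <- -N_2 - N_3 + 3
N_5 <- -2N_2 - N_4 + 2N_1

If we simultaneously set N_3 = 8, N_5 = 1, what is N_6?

Setting N_3 = 8, N_5 = 1 by intervention discards those variables' equations.
N_4 = -N_2 - N_3 + 3  [with N_2=2, N_3=8]  = -7
N_6 = -3N_2 - 3N_4 - 1  [with N_2=2, N_4=-7]  = 14

14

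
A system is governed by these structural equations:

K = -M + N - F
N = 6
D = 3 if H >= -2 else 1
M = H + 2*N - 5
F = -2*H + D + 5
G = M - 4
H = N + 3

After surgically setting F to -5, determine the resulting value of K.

-5

The intervention breaks the incoming arrows to F: F = -2*H + D + 5 no longer applies, and F = -5.
H = N + 3  [with N=6]  = 9
M = H + 2*N - 5  [with H=9, N=6]  = 16
K = -M + N - F  [with M=16, N=6, F=-5]  = -5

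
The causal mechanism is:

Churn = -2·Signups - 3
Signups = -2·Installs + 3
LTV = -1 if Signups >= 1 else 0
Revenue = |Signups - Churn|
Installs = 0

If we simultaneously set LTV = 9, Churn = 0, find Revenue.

Under do(LTV = 9, Churn = 0), each intervened variable's structural equation is replaced by its fixed value.
Signups = -2·Installs + 3  [with Installs=0]  = 3
Revenue = |Signups - Churn|  [with Signups=3, Churn=0]  = 3

3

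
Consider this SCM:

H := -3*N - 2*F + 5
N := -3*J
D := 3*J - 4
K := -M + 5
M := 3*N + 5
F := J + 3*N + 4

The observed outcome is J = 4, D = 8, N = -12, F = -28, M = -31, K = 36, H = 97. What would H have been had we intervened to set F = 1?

39

The intervention breaks the incoming arrows to F: F := J + 3*N + 4 no longer applies, and F = 1.
N = -3*J  [with J=4]  = -12
H = -3*N - 2*F + 5  [with N=-12, F=1]  = 39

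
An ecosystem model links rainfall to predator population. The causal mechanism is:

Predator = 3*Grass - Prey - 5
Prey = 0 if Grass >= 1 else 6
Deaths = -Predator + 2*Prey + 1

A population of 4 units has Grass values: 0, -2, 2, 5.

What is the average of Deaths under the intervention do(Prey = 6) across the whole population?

Under do(Prey=6), Prey's equation is replaced by Prey=6 for every unit. Per-unit Deaths: 24, 30, 18, 9. Mean = 20.25.

20.25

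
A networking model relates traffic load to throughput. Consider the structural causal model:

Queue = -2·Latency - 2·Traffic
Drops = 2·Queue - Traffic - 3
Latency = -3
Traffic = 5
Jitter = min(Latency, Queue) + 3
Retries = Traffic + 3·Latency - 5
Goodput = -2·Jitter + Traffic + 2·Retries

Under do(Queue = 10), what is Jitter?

0

The intervention breaks the incoming arrows to Queue: Queue = -2·Latency - 2·Traffic no longer applies, and Queue = 10.
Jitter = min(Latency, Queue) + 3  [with Latency=-3, Queue=10]  = 0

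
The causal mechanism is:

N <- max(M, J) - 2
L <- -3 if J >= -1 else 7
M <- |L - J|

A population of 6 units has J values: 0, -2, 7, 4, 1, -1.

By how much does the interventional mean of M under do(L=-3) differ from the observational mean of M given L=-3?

-0.7

The intervention sets L=-3 in all 6 units regardless of J. Recomputing M per unit gives 3, 1, 10, 7, 4, 2; average 4.5.
E[M|L=-3] averages over only the 5 units with L=-3 (J = 0, 7, 4, 1, -1): M = 3, 10, 7, 4, 2, mean 5.2.
Difference = 4.5 − 5.2 = -0.7.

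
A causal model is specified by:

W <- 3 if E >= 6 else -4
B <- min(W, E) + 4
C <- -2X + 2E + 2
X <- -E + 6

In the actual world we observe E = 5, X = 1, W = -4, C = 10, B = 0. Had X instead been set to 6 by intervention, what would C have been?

0

Under do(X=6), the mechanism X <- -E + 6 is discarded; X is fixed at 6.
C = -2X + 2E + 2  [with X=6, E=5]  = 0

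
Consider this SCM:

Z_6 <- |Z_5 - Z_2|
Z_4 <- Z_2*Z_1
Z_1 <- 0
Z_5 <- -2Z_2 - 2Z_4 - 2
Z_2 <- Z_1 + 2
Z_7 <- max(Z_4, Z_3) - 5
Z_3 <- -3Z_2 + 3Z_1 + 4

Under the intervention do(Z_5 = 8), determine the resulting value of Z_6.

The intervention breaks the incoming arrows to Z_5: Z_5 <- -2Z_2 - 2Z_4 - 2 no longer applies, and Z_5 = 8.
Z_2 = Z_1 + 2  [with Z_1=0]  = 2
Z_6 = |Z_5 - Z_2|  [with Z_5=8, Z_2=2]  = 6

6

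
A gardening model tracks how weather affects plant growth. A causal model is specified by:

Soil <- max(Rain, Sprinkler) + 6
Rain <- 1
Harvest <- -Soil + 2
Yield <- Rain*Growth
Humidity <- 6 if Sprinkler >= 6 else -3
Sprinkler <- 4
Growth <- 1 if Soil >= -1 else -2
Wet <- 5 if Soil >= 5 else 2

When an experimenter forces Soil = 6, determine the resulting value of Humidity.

-3

The intervention breaks the incoming arrows to Soil: Soil <- max(Rain, Sprinkler) + 6 no longer applies, and Soil = 6.
No directed path runs from Soil to Humidity, so Humidity keeps its natural value.
Humidity = 6 if Sprinkler >= 6 else -3  [with Sprinkler=4]  = -3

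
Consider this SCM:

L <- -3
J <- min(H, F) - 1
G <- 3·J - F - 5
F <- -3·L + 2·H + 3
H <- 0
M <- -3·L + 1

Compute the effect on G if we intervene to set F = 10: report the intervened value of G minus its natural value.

2

do(F=10) replaces the equation F <- -3·L + 2·H + 3 with the constant F = 10.
J = min(H, F) - 1  [with H=0, F=10]  = -1
G = 3·J - F - 5  [with J=-1, F=10]  = -18
Without intervention: F = -3·L + 2·H + 3  [with L=-3, H=0]  = 12; J = min(H, F) - 1  [with H=0, F=12]  = -1; G = 3·J - F - 5  [with J=-1, F=12]  = -20.
Change = -18 − (-20) = 2.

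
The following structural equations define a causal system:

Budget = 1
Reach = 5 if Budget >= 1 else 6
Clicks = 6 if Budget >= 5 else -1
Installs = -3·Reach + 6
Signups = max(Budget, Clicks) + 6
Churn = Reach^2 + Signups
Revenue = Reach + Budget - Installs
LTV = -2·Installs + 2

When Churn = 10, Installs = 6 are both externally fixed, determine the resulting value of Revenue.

0

Under do(Churn = 10, Installs = 6), each intervened variable's structural equation is replaced by its fixed value.
Reach = 5 if Budget >= 1 else 6  [with Budget=1]  = 5
Revenue = Reach + Budget - Installs  [with Reach=5, Budget=1, Installs=6]  = 0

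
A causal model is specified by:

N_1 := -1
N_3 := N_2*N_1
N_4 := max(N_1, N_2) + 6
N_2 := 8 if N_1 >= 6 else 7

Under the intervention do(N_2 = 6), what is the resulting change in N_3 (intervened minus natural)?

1

The intervention breaks the incoming arrows to N_2: N_2 := 8 if N_1 >= 6 else 7 no longer applies, and N_2 = 6.
N_3 = N_2*N_1  [with N_2=6, N_1=-1]  = -6
Without intervention: N_2 = 8 if N_1 >= 6 else 7  [with N_1=-1]  = 7; N_3 = N_2*N_1  [with N_2=7, N_1=-1]  = -7.
Change = -6 − (-7) = 1.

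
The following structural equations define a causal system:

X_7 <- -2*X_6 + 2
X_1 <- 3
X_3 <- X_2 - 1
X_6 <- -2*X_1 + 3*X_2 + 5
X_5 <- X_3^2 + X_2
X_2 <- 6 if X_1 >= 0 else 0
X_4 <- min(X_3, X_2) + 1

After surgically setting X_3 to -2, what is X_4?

-1

The intervention breaks the incoming arrows to X_3: X_3 <- X_2 - 1 no longer applies, and X_3 = -2.
X_2 = 6 if X_1 >= 0 else 0  [with X_1=3]  = 6
X_4 = min(X_3, X_2) + 1  [with X_3=-2, X_2=6]  = -1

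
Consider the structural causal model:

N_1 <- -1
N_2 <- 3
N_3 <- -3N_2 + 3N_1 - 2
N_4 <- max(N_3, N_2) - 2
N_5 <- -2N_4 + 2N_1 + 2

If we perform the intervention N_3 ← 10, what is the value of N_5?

-16

do(N_3=10) replaces the equation N_3 <- -3N_2 + 3N_1 - 2 with the constant N_3 = 10.
N_4 = max(N_3, N_2) - 2  [with N_3=10, N_2=3]  = 8
N_5 = -2N_4 + 2N_1 + 2  [with N_4=8, N_1=-1]  = -16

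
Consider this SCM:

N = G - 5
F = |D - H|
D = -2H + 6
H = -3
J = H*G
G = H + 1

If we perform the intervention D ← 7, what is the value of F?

10

do(D=7) replaces the equation D = -2H + 6 with the constant D = 7.
F = |D - H|  [with D=7, H=-3]  = 10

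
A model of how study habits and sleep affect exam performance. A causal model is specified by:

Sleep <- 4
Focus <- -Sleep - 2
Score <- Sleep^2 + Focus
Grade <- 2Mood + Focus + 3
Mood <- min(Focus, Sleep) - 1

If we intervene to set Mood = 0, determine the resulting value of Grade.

Intervening sets Mood = 0 and removes its equation (Mood <- min(Focus, Sleep) - 1).
Focus = -Sleep - 2  [with Sleep=4]  = -6
Grade = 2Mood + Focus + 3  [with Mood=0, Focus=-6]  = -3

-3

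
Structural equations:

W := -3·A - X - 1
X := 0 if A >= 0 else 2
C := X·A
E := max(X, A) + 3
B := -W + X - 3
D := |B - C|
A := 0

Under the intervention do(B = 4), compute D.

Intervening sets B = 4 and removes its equation (B := -W + X - 3).
X = 0 if A >= 0 else 2  [with A=0]  = 0
C = X·A  [with X=0, A=0]  = 0
D = |B - C|  [with B=4, C=0]  = 4

4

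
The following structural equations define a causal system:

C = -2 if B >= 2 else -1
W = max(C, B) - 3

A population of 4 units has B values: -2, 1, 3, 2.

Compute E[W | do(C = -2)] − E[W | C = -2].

Under do(C=-2), C's equation is replaced by C=-2 for every unit. Per-unit W: -5, -2, 0, -1. Mean = -2.
E[W|C=-2] averages over only the 2 units with C=-2 (B = 3, 2): W = 0, -1, mean -0.5.
Difference = -2 − (-0.5) = -1.5.

-1.5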